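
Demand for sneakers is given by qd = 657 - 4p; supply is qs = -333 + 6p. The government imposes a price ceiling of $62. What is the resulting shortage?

Equilibrium price would be p* = 99, so the ceiling at 62 binds.
At p = 62: qd = 657 − 4(62) = 409, qs = -333 + 6(62) = 39.
Shortage = 409 − 39 = 370.

Shortage = 370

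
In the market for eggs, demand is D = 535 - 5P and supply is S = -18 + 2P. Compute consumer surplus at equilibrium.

Consumer surplus = 1960

Equilibrium: 535 - 5P = -18 + 2P gives P* = 79, Q* = 140.
Demand choke price (D = 0): P = 107.
CS = ½(107 − 79)(140) = 1960.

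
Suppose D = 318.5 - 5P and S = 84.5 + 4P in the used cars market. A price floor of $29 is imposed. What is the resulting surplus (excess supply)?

Surplus = 27

Equilibrium price would be P* = 26, so the floor at 29 binds.
At P = 29: D = 173.5, S = 200.5.
Surplus = 200.5 − 173.5 = 27.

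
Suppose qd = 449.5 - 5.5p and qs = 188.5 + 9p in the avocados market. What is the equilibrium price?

p* = 18

Set qd = qs: 449.5 - 5.5p = 188.5 + 9p.
261 = 14.5p, so p* = 18.
q* = 449.5 − 5.5(18) = 350.5.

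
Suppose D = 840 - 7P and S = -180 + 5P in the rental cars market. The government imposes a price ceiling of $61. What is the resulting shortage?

Shortage = 288

Equilibrium price would be P* = 85, so the ceiling at 61 binds.
At P = 61: D = 840 − 7(61) = 413, S = -180 + 5(61) = 125.
Shortage = 413 − 125 = 288.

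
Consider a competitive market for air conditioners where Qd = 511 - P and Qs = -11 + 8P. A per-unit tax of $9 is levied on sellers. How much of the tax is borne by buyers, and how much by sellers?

Buyers bear $8, sellers bear $1

Pre-tax equilibrium: P* = 58, Q* = 453.
Tax on sellers shifts supply to Qs = -11 + 8(P − 9) = -83 + 8P.
511 - P = -83 + 8P gives buyer price Pb = 66; sellers receive Ps = 66 − 9 = 57.
New quantity: Q = 511 − 1(66) = 445.
Buyer burden = 66 − 58 = 8; seller burden = 58 − 57 = 1.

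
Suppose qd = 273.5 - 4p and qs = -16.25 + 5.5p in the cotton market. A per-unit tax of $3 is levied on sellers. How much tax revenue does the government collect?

Pre-tax equilibrium: p* = 30.5, q* = 151.5.
Tax on sellers shifts supply to qs = -16.25 + 5.5(p − 3) = -32.75 + 5.5p.
273.5 - 4p = -32.75 + 5.5p gives buyer price pb = 1225/38; sellers receive ps = 1225/38 − 3 = 1111/38.
New quantity: q = 273.5 − 4(1225/38) = 5493/38.
Revenue = 3 × 5493/38 = 16479/38.

Tax revenue = 16479/38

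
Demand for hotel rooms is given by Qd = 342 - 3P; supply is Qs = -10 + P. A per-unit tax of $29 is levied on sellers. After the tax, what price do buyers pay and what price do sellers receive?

Pre-tax equilibrium: P* = 88, Q* = 78.
Tax on sellers shifts supply to Qs = -10 + 1(P − 29) = -39 + P.
342 - 3P = -39 + P gives buyer price Pb = 95.25; sellers receive Ps = 95.25 − 29 = 66.25.
New quantity: Q = 342 − 3(95.25) = 56.25.

Buyers pay $95.25, sellers receive $66.25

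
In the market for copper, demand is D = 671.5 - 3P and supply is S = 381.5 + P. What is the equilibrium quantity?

Q* = 454

Set D = S: 671.5 - 3P = 381.5 + P.
290 = 4P, so P* = 72.5.
Q* = 671.5 − 3(72.5) = 454.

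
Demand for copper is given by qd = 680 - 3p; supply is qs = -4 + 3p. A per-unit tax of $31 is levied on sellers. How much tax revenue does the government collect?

Tax revenue = 9036.5

Pre-tax equilibrium: p* = 114, q* = 338.
Tax on sellers shifts supply to qs = -4 + 3(p − 31) = -97 + 3p.
680 - 3p = -97 + 3p gives buyer price pb = 129.5; sellers receive ps = 129.5 − 31 = 98.5.
New quantity: q = 680 − 3(129.5) = 291.5.
Revenue = 31 × 291.5 = 9036.5.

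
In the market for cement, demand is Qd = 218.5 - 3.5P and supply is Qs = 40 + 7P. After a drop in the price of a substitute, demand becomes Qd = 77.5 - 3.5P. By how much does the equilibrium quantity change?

Original equilibrium: P* = 17, Q* = 159.
New equilibrium: 77.5 - 3.5P = 40 + 7P, so 37.5 = 10.5P and P' = 25/7; Q' = 77.5 − 3.5(25/7) = 65.
Change in quantity: 65 − 159 = -94.

ΔQ = -94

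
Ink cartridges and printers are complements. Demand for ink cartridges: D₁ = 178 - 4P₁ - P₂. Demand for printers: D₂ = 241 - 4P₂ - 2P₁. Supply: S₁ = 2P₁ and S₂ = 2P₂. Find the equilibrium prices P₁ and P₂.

P₁ = 827/34, P₂ = 545/17

Market 1: 178 - 4P₁ - P₂ = 2P₁ → 6P₁ + P₂ = 178.
Market 2: 6P₂ + 2P₁ = 241.
Eliminating P₂: 6×(1) − 1×(2) gives 34P₁ = 827, so P₁ = 827/34.
Back-substitute into (2): P₂ = (241 − 2×827/34) / 6 = 545/17.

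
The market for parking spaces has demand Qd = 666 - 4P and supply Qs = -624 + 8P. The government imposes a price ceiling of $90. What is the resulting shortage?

Equilibrium price would be P* = 107.5, so the ceiling at 90 binds.
At P = 90: Qd = 666 − 4(90) = 306, Qs = -624 + 8(90) = 96.
Shortage = 306 − 96 = 210.

Shortage = 210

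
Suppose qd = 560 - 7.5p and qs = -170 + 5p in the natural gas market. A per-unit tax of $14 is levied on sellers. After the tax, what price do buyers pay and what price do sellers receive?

Pre-tax equilibrium: p* = 58.4, q* = 122.
Tax on sellers shifts supply to qs = -170 + 5(p − 14) = -240 + 5p.
560 - 7.5p = -240 + 5p gives buyer price pb = 64; sellers receive ps = 64 − 14 = 50.
New quantity: q = 560 − 7.5(64) = 80.

Buyers pay $64, sellers receive $50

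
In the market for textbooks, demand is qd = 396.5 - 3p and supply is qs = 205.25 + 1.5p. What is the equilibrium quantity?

q* = 269

Set qd = qs: 396.5 - 3p = 205.25 + 1.5p.
191.25 = 4.5p, so p* = 42.5.
q* = 396.5 − 3(42.5) = 269.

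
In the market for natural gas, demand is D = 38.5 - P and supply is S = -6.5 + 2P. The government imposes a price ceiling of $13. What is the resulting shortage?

Shortage = 6

Equilibrium price would be P* = 15, so the ceiling at 13 binds.
At P = 13: D = 38.5 − 1(13) = 25.5, S = -6.5 + 2(13) = 19.5.
Shortage = 25.5 − 19.5 = 6.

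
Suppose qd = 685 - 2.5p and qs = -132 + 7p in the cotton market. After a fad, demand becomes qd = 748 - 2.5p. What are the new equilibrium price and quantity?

p' = 1760/19, q' = 9812/19

Original equilibrium: p* = 86, q* = 470.
New equilibrium: 748 - 2.5p = -132 + 7p, so 880 = 9.5p and p' = 1760/19; q' = 748 − 2.5(1760/19) = 9812/19.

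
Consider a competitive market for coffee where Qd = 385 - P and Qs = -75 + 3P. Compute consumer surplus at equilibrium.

Consumer surplus = 36450

Equilibrium: 385 - P = -75 + 3P gives P* = 115, Q* = 270.
Demand choke price (Qd = 0): P = 385.
CS = ½(385 − 115)(270) = 36450.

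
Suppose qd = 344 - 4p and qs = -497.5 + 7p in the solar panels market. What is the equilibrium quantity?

Set qd = qs: 344 - 4p = -497.5 + 7p.
841.5 = 11p, so p* = 76.5.
q* = 344 − 4(76.5) = 38.

q* = 38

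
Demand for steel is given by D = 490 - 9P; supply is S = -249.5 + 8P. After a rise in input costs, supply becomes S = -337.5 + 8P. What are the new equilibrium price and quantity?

Original equilibrium: P* = 43.5, Q* = 98.5.
New equilibrium: 490 - 9P = -337.5 + 8P, so 827.5 = 17P and P' = 1655/34; Q' = 490 − 9(1655/34) = 1765/34.

P' = 1655/34, Q' = 1765/34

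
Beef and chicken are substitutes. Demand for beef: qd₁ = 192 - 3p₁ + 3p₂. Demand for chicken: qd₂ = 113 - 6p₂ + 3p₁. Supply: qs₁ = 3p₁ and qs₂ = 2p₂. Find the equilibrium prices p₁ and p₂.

Market 1: 192 - 3p₁ + 3p₂ = 3p₁ → 6p₁ - 3p₂ = 192.
Market 2: 8p₂ - 3p₁ = 113.
Eliminating p₂: 8×(1) + 3×(2) gives 39p₁ = 1875, so p₁ = 625/13.
Back-substitute into (2): p₂ = (113 + 3×625/13) / 8 = 418/13.

p₁ = 625/13, p₂ = 418/13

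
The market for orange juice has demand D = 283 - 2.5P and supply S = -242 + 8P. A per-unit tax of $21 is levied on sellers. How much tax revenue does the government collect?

Tax revenue = 2478

Pre-tax equilibrium: P* = 50, Q* = 158.
Tax on sellers shifts supply to S = -242 + 8(P − 21) = -410 + 8P.
283 - 2.5P = -410 + 8P gives buyer price Pb = 66; sellers receive Ps = 66 − 21 = 45.
New quantity: Q = 283 − 2.5(66) = 118.
Revenue = 21 × 118 = 2478.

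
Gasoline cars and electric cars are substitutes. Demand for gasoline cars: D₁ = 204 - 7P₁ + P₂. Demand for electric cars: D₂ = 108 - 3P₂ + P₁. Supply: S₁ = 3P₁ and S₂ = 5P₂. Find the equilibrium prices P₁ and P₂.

P₁ = 1740/79, P₂ = 1284/79

Market 1: 204 - 7P₁ + P₂ = 3P₁ → 10P₁ - P₂ = 204.
Market 2: 8P₂ - P₁ = 108.
Eliminating P₂: 8×(1) + 1×(2) gives 79P₁ = 1740, so P₁ = 1740/79.
Back-substitute into (2): P₂ = (108 + 1×1740/79) / 8 = 1284/79.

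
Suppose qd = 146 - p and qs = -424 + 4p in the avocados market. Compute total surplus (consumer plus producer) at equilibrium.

Equilibrium: 146 - p = -424 + 4p gives p* = 114, q* = 32.
Demand choke price: p = 146; supply starts at p = 106.
CS = ½(146 − 114)(32) = 512; PS = ½(114 − 106)(32) = 128.

Total surplus = 640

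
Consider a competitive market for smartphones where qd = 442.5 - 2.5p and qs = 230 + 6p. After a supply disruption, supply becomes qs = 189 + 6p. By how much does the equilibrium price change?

Δp = 82/17

Original equilibrium: p* = 25, q* = 380.
New equilibrium: 442.5 - 2.5p = 189 + 6p, so 253.5 = 8.5p and p' = 507/17; q' = 442.5 − 2.5(507/17) = 6255/17.
Change in price: 507/17 − 25 = 82/17.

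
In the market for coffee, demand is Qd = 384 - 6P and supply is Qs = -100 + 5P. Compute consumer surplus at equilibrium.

Consumer surplus = 1200

Equilibrium: 384 - 6P = -100 + 5P gives P* = 44, Q* = 120.
Demand choke price (Qd = 0): P = 64.
CS = ½(64 − 44)(120) = 1200.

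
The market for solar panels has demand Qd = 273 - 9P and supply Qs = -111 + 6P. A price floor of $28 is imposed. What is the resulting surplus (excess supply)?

Equilibrium price would be P* = 25.6, so the floor at 28 binds.
At P = 28: Qd = 21, Qs = 57.
Surplus = 57 − 21 = 36.

Surplus = 36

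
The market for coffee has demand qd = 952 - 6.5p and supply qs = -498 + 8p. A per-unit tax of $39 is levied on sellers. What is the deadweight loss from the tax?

Pre-tax equilibrium: p* = 100, q* = 302.
Tax on sellers shifts supply to qs = -498 + 8(p − 39) = -810 + 8p.
952 - 6.5p = -810 + 8p gives buyer price pb = 3524/29; sellers receive ps = 3524/29 − 39 = 2393/29.
New quantity: q = 952 − 6.5(3524/29) = 4702/29.
DWL = ½ × 39 × (302 − 4702/29) = 79092/29.

Deadweight loss = 79092/29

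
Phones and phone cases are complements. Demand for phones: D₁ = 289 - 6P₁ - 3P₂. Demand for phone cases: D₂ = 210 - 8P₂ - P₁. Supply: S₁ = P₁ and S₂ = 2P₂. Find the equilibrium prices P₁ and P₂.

Market 1: 289 - 6P₁ - 3P₂ = P₁ → 7P₁ + 3P₂ = 289.
Market 2: 10P₂ + P₁ = 210.
Eliminating P₂: 10×(1) − 3×(2) gives 67P₁ = 2260, so P₁ = 2260/67.
Back-substitute into (2): P₂ = (210 − 1×2260/67) / 10 = 1181/67.

P₁ = 2260/67, P₂ = 1181/67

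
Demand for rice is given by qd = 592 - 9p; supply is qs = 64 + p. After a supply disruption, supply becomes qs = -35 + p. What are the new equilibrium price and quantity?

Original equilibrium: p* = 52.8, q* = 116.8.
New equilibrium: 592 - 9p = -35 + p, so 627 = 10p and p' = 62.7; q' = 592 − 9(62.7) = 27.7.

p' = 62.7, q' = 27.7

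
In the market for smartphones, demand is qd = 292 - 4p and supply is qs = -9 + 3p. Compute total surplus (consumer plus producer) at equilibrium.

Total surplus = 4200

Equilibrium: 292 - 4p = -9 + 3p gives p* = 43, q* = 120.
Demand choke price: p = 73; supply starts at p = 3.
CS = ½(73 − 43)(120) = 1800; PS = ½(43 − 3)(120) = 2400.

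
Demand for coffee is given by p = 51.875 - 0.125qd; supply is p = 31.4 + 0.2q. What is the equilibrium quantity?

Set the two price expressions equal: 51.875 - 0.125q = 31.4 + 0.2q.
20.475 = 0.325q, so q* = 63.
p* = 51.875 − (0.125)(63) = 44.

q* = 63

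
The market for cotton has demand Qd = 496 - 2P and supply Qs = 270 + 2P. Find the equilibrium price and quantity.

P* = 56.5, Q* = 383

Set Qd = Qs: 496 - 2P = 270 + 2P.
226 = 4P, so P* = 56.5.
Q* = 496 − 2(56.5) = 383.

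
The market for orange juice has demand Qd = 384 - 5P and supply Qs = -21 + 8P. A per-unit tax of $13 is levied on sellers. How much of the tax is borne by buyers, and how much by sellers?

Pre-tax equilibrium: P* = 405/13, Q* = 2967/13.
Tax on sellers shifts supply to Qs = -21 + 8(P − 13) = -125 + 8P.
384 - 5P = -125 + 8P gives buyer price Pb = 509/13; sellers receive Ps = 509/13 − 13 = 340/13.
New quantity: Q = 384 − 5(509/13) = 2447/13.
Buyer burden = 509/13 − 405/13 = 8; seller burden = 405/13 − 340/13 = 5.

Buyers bear $8, sellers bear $5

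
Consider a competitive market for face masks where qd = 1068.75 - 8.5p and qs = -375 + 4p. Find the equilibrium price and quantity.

Set qd = qs: 1068.75 - 8.5p = -375 + 4p.
1443.75 = 12.5p, so p* = 115.5.
q* = 1068.75 − 8.5(115.5) = 87.

p* = 115.5, q* = 87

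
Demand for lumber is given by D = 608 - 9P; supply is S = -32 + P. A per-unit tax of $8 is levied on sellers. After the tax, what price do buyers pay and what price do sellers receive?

Buyers pay $64.8, sellers receive $56.8

Pre-tax equilibrium: P* = 64, Q* = 32.
Tax on sellers shifts supply to S = -32 + 1(P − 8) = -40 + P.
608 - 9P = -40 + P gives buyer price Pb = 64.8; sellers receive Ps = 64.8 − 8 = 56.8.
New quantity: Q = 608 − 9(64.8) = 24.8.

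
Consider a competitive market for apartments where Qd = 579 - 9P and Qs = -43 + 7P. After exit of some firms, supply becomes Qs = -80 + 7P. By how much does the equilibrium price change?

Original equilibrium: P* = 38.875, Q* = 229.125.
New equilibrium: 579 - 9P = -80 + 7P, so 659 = 16P and P' = 41.1875; Q' = 579 − 9(41.1875) = 208.3125.
Change in price: 41.1875 − 38.875 = 2.3125.

ΔP = 2.3125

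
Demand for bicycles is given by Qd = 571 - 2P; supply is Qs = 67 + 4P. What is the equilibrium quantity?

Set Qd = Qs: 571 - 2P = 67 + 4P.
504 = 6P, so P* = 84.
Q* = 571 − 2(84) = 403.

Q* = 403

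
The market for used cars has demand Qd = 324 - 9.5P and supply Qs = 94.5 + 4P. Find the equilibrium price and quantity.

Set Qd = Qs: 324 - 9.5P = 94.5 + 4P.
229.5 = 13.5P, so P* = 17.
Q* = 324 − 9.5(17) = 162.5.

P* = 17, Q* = 162.5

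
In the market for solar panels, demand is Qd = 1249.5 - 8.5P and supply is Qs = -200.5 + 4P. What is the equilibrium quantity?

Set Qd = Qs: 1249.5 - 8.5P = -200.5 + 4P.
1450 = 12.5P, so P* = 116.
Q* = 1249.5 − 8.5(116) = 263.5.

Q* = 263.5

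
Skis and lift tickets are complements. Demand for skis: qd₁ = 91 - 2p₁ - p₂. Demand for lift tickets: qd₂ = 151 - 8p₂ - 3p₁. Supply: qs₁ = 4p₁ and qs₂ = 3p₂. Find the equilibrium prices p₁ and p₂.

Market 1: 91 - 2p₁ - p₂ = 4p₁ → 6p₁ + p₂ = 91.
Market 2: 11p₂ + 3p₁ = 151.
Eliminating p₂: 11×(1) − 1×(2) gives 63p₁ = 850, so p₁ = 850/63.
Back-substitute into (2): p₂ = (151 − 3×850/63) / 11 = 211/21.

p₁ = 850/63, p₂ = 211/21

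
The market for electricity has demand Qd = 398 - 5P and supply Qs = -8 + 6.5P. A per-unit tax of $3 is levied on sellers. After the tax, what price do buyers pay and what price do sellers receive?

Buyers pay $37, sellers receive $34

Pre-tax equilibrium: P* = 812/23, Q* = 5094/23.
Tax on sellers shifts supply to Qs = -8 + 6.5(P − 3) = -27.5 + 6.5P.
398 - 5P = -27.5 + 6.5P gives buyer price Pb = 37; sellers receive Ps = 37 − 3 = 34.
New quantity: Q = 398 − 5(37) = 213.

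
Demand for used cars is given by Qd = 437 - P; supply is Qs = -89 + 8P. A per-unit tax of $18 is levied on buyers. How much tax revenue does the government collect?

Tax revenue = 6526

Pre-tax equilibrium: P* = 526/9, Q* = 3407/9.
Tax on buyers shifts demand to Qd = 437 − 1(P + 18) = 419 - P.
419 - P = -89 + 8P gives seller price Ps = 508/9; buyers pay Pb = 508/9 + 18 = 670/9.
New quantity: Q = 437 − 1(670/9) = 3263/9.
Revenue = 18 × 3263/9 = 6526.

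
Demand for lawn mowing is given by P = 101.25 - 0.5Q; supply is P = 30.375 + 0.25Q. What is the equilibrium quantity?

Q* = 94.5

Set the two price expressions equal: 101.25 - 0.5Q = 30.375 + 0.25Q.
70.875 = 0.75Q, so Q* = 94.5.
P* = 101.25 − (0.5)(94.5) = 54.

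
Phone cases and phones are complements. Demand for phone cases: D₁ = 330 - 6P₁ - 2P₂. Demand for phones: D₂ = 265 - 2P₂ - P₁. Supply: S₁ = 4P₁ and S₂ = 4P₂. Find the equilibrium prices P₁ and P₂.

P₁ = 25, P₂ = 40

Market 1: 330 - 6P₁ - 2P₂ = 4P₁ → 10P₁ + 2P₂ = 330.
Market 2: 6P₂ + P₁ = 265.
Eliminating P₂: 6×(1) − 2×(2) gives 58P₁ = 1450, so P₁ = 25.
Back-substitute into (2): P₂ = (265 − 1×25) / 6 = 40.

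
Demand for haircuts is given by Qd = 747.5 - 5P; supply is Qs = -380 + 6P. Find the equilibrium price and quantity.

P* = 102.5, Q* = 235

Set Qd = Qs: 747.5 - 5P = -380 + 6P.
1127.5 = 11P, so P* = 102.5.
Q* = 747.5 − 5(102.5) = 235.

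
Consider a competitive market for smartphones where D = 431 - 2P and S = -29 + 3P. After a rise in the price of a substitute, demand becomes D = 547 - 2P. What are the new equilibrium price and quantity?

Original equilibrium: P* = 92, Q* = 247.
New equilibrium: 547 - 2P = -29 + 3P, so 576 = 5P and P' = 115.2; Q' = 547 − 2(115.2) = 316.6.

P' = 115.2, Q' = 316.6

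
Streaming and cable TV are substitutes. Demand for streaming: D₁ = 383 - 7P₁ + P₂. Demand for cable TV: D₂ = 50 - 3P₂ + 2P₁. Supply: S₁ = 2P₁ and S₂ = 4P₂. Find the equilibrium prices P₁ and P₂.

Market 1: 383 - 7P₁ + P₂ = 2P₁ → 9P₁ - P₂ = 383.
Market 2: 7P₂ - 2P₁ = 50.
Eliminating P₂: 7×(1) + 1×(2) gives 61P₁ = 2731, so P₁ = 2731/61.
Back-substitute into (2): P₂ = (50 + 2×2731/61) / 7 = 1216/61.

P₁ = 2731/61, P₂ = 1216/61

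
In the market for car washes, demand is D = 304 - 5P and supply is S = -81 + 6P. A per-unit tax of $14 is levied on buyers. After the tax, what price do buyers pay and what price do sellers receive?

Pre-tax equilibrium: P* = 35, Q* = 129.
Tax on buyers shifts demand to D = 304 − 5(P + 14) = 234 - 5P.
234 - 5P = -81 + 6P gives seller price Ps = 315/11; buyers pay Pb = 315/11 + 14 = 469/11.
New quantity: Q = 304 − 5(469/11) = 999/11.

Buyers pay 469/11, sellers receive 315/11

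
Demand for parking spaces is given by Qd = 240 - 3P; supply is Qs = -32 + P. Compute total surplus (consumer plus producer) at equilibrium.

Equilibrium: 240 - 3P = -32 + P gives P* = 68, Q* = 36.
Demand choke price: P = 80; supply starts at P = 32.
CS = ½(80 − 68)(36) = 216; PS = ½(68 − 32)(36) = 648.

Total surplus = 864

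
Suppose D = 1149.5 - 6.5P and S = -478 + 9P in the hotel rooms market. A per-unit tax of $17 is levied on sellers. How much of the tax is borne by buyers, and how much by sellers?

Pre-tax equilibrium: P* = 105, Q* = 467.
Tax on sellers shifts supply to S = -478 + 9(P − 17) = -631 + 9P.
1149.5 - 6.5P = -631 + 9P gives buyer price Pb = 3561/31; sellers receive Ps = 3561/31 − 17 = 3034/31.
New quantity: Q = 1149.5 − 6.5(3561/31) = 12488/31.
Buyer burden = 3561/31 − 105 = 306/31; seller burden = 105 − 3034/31 = 221/31.

Buyers bear 306/31, sellers bear 221/31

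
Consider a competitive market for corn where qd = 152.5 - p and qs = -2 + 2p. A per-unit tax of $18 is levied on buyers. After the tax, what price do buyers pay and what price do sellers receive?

Pre-tax equilibrium: p* = 51.5, q* = 101.
Tax on buyers shifts demand to qd = 152.5 − 1(p + 18) = 134.5 - p.
134.5 - p = -2 + 2p gives seller price ps = 45.5; buyers pay pb = 45.5 + 18 = 63.5.
New quantity: q = 152.5 − 1(63.5) = 89.

Buyers pay $63.5, sellers receive $45.5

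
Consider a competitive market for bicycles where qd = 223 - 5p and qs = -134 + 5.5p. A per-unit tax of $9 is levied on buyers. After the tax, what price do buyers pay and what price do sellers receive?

Pre-tax equilibrium: p* = 34, q* = 53.
Tax on buyers shifts demand to qd = 223 − 5(p + 9) = 178 - 5p.
178 - 5p = -134 + 5.5p gives seller price ps = 208/7; buyers pay pb = 208/7 + 9 = 271/7.
New quantity: q = 223 − 5(271/7) = 206/7.

Buyers pay 271/7, sellers receive 208/7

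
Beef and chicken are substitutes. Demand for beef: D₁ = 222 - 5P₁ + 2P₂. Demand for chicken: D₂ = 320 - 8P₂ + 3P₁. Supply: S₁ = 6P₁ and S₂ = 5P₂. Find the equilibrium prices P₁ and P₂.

Market 1: 222 - 5P₁ + 2P₂ = 6P₁ → 11P₁ - 2P₂ = 222.
Market 2: 13P₂ - 3P₁ = 320.
Eliminating P₂: 13×(1) + 2×(2) gives 137P₁ = 3526, so P₁ = 3526/137.
Back-substitute into (2): P₂ = (320 + 3×3526/137) / 13 = 4186/137.

P₁ = 3526/137, P₂ = 4186/137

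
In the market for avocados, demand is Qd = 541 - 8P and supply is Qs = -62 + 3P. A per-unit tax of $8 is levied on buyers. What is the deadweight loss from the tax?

Deadweight loss = 768/11

Pre-tax equilibrium: P* = 603/11, Q* = 1127/11.
Tax on buyers shifts demand to Qd = 541 − 8(P + 8) = 477 - 8P.
477 - 8P = -62 + 3P gives seller price Ps = 49; buyers pay Pb = 49 + 8 = 57.
New quantity: Q = 541 − 8(57) = 85.
DWL = ½ × 8 × (1127/11 − 85) = 768/11.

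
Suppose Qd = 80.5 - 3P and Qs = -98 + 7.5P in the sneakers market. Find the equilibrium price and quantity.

Set Qd = Qs: 80.5 - 3P = -98 + 7.5P.
178.5 = 10.5P, so P* = 17.
Q* = 80.5 − 3(17) = 29.5.

P* = 17, Q* = 29.5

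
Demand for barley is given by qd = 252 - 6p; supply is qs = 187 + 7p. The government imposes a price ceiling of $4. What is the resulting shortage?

Equilibrium price would be p* = 5, so the ceiling at 4 binds.
At p = 4: qd = 252 − 6(4) = 228, qs = 187 + 7(4) = 215.
Shortage = 228 − 215 = 13.

Shortage = 13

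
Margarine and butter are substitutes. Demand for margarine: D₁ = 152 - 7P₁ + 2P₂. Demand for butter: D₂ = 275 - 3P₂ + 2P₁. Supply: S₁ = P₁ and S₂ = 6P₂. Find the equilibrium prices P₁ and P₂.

P₁ = 959/34, P₂ = 626/17

Market 1: 152 - 7P₁ + 2P₂ = P₁ → 8P₁ - 2P₂ = 152.
Market 2: 9P₂ - 2P₁ = 275.
Eliminating P₂: 9×(1) + 2×(2) gives 68P₁ = 1918, so P₁ = 959/34.
Back-substitute into (2): P₂ = (275 + 2×959/34) / 9 = 626/17.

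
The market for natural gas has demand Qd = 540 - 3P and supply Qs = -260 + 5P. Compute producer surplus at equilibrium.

Equilibrium: 540 - 3P = -260 + 5P gives P* = 100, Q* = 240.
Supply starts at P = 52 (where Qs = 0).
PS = ½(100 − 52)(240) = 5760.

Producer surplus = 5760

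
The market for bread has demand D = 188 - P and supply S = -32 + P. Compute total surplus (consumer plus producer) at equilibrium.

Total surplus = 6084

Equilibrium: 188 - P = -32 + P gives P* = 110, Q* = 78.
Demand choke price: P = 188; supply starts at P = 32.
CS = ½(188 − 110)(78) = 3042; PS = ½(110 − 32)(78) = 3042.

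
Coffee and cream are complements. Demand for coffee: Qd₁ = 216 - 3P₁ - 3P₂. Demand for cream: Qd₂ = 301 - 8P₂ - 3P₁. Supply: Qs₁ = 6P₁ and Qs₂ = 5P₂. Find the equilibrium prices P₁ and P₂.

P₁ = 635/36, P₂ = 229/12

Market 1: 216 - 3P₁ - 3P₂ = 6P₁ → 9P₁ + 3P₂ = 216.
Market 2: 13P₂ + 3P₁ = 301.
Eliminating P₂: 13×(1) − 3×(2) gives 108P₁ = 1905, so P₁ = 635/36.
Back-substitute into (2): P₂ = (301 − 3×635/36) / 13 = 229/12.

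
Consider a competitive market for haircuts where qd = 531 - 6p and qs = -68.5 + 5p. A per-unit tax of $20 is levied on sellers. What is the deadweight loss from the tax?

Pre-tax equilibrium: p* = 54.5, q* = 204.
Tax on sellers shifts supply to qs = -68.5 + 5(p − 20) = -168.5 + 5p.
531 - 6p = -168.5 + 5p gives buyer price pb = 1399/22; sellers receive ps = 1399/22 − 20 = 959/22.
New quantity: q = 531 − 6(1399/22) = 1644/11.
DWL = ½ × 20 × (204 − 1644/11) = 6000/11.

Deadweight loss = 6000/11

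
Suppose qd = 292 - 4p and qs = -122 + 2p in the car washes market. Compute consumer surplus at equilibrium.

Consumer surplus = 32

Equilibrium: 292 - 4p = -122 + 2p gives p* = 69, q* = 16.
Demand choke price (qd = 0): p = 73.
CS = ½(73 − 69)(16) = 32.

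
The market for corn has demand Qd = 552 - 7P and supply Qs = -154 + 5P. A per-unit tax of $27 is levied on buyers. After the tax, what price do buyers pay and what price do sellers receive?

Buyers pay 841/12, sellers receive 517/12

Pre-tax equilibrium: P* = 353/6, Q* = 841/6.
Tax on buyers shifts demand to Qd = 552 − 7(P + 27) = 363 - 7P.
363 - 7P = -154 + 5P gives seller price Ps = 517/12; buyers pay Pb = 517/12 + 27 = 841/12.
New quantity: Q = 552 − 7(841/12) = 737/12.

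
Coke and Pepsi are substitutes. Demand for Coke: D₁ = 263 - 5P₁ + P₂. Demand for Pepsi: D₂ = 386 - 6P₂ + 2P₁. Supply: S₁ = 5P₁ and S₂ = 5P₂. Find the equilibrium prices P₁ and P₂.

P₁ = 1093/36, P₂ = 731/18

Market 1: 263 - 5P₁ + P₂ = 5P₁ → 10P₁ - P₂ = 263.
Market 2: 11P₂ - 2P₁ = 386.
Eliminating P₂: 11×(1) + 1×(2) gives 108P₁ = 3279, so P₁ = 1093/36.
Back-substitute into (2): P₂ = (386 + 2×1093/36) / 11 = 731/18.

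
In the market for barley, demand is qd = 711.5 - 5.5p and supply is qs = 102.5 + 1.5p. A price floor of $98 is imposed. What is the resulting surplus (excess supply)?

Surplus = 77

Equilibrium price would be p* = 87, so the floor at 98 binds.
At p = 98: qd = 172.5, qs = 249.5.
Surplus = 249.5 − 172.5 = 77.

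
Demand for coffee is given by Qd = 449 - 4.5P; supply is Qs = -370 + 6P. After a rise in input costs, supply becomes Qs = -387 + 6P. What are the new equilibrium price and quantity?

P' = 1672/21, Q' = 635/7

Original equilibrium: P* = 78, Q* = 98.
New equilibrium: 449 - 4.5P = -387 + 6P, so 836 = 10.5P and P' = 1672/21; Q' = 449 − 4.5(1672/21) = 635/7.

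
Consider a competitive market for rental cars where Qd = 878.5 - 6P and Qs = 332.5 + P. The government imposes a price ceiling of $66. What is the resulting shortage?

Equilibrium price would be P* = 78, so the ceiling at 66 binds.
At P = 66: Qd = 878.5 − 6(66) = 482.5, Qs = 332.5 + 1(66) = 398.5.
Shortage = 482.5 − 398.5 = 84.

Shortage = 84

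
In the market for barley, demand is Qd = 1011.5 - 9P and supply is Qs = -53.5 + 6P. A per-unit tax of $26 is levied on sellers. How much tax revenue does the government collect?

Tax revenue = 7251.4

Pre-tax equilibrium: P* = 71, Q* = 372.5.
Tax on sellers shifts supply to Qs = -53.5 + 6(P − 26) = -209.5 + 6P.
1011.5 - 9P = -209.5 + 6P gives buyer price Pb = 81.4; sellers receive Ps = 81.4 − 26 = 55.4.
New quantity: Q = 1011.5 − 9(81.4) = 278.9.
Revenue = 26 × 278.9 = 7251.4.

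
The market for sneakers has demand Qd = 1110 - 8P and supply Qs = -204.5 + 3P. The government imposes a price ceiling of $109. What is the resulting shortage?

Shortage = 115.5

Equilibrium price would be P* = 119.5, so the ceiling at 109 binds.
At P = 109: Qd = 1110 − 8(109) = 238, Qs = -204.5 + 3(109) = 122.5.
Shortage = 238 − 122.5 = 115.5.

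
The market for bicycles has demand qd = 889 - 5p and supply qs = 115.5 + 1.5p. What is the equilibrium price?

Set qd = qs: 889 - 5p = 115.5 + 1.5p.
773.5 = 6.5p, so p* = 119.
q* = 889 − 5(119) = 294.

p* = 119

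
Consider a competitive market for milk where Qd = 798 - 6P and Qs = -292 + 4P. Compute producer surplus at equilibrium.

Equilibrium: 798 - 6P = -292 + 4P gives P* = 109, Q* = 144.
Supply starts at P = 73 (where Qs = 0).
PS = ½(109 − 73)(144) = 2592.

Producer surplus = 2592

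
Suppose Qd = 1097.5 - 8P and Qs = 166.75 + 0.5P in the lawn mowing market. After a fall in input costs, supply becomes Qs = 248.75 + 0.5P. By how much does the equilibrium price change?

ΔP = -164/17

Original equilibrium: P* = 109.5, Q* = 221.5.
New equilibrium: 1097.5 - 8P = 248.75 + 0.5P, so 848.75 = 8.5P and P' = 3395/34; Q' = 1097.5 − 8(3395/34) = 10155/34.
Change in price: 3395/34 − 109.5 = -164/17.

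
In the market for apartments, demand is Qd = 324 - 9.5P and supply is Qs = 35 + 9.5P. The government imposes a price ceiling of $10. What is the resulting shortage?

Equilibrium price would be P* = 289/19, so the ceiling at 10 binds.
At P = 10: Qd = 324 − 9.5(10) = 229, Qs = 35 + 9.5(10) = 130.
Shortage = 229 − 130 = 99.

Shortage = 99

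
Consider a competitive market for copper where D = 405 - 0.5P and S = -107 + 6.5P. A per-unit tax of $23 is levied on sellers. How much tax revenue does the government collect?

Pre-tax equilibrium: P* = 512/7, Q* = 2579/7.
Tax on sellers shifts supply to S = -107 + 6.5(P − 23) = -256.5 + 6.5P.
405 - 0.5P = -256.5 + 6.5P gives buyer price Pb = 94.5; sellers receive Ps = 94.5 − 23 = 71.5.
New quantity: Q = 405 − 0.5(94.5) = 357.75.
Revenue = 23 × 357.75 = 8228.25.

Tax revenue = 8228.25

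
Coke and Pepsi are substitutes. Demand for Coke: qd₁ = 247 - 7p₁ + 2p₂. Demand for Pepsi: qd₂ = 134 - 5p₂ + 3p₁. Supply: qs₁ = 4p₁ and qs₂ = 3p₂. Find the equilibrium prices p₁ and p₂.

Market 1: 247 - 7p₁ + 2p₂ = 4p₁ → 11p₁ - 2p₂ = 247.
Market 2: 8p₂ - 3p₁ = 134.
Eliminating p₂: 8×(1) + 2×(2) gives 82p₁ = 2244, so p₁ = 1122/41.
Back-substitute into (2): p₂ = (134 + 3×1122/41) / 8 = 2215/82.

p₁ = 1122/41, p₂ = 2215/82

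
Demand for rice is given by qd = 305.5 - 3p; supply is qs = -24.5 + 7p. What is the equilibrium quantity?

Set qd = qs: 305.5 - 3p = -24.5 + 7p.
330 = 10p, so p* = 33.
q* = 305.5 − 3(33) = 206.5.

q* = 206.5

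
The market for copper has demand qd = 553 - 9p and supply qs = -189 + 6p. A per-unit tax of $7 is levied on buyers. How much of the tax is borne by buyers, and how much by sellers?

Pre-tax equilibrium: p* = 742/15, q* = 107.8.
Tax on buyers shifts demand to qd = 553 − 9(p + 7) = 490 - 9p.
490 - 9p = -189 + 6p gives seller price ps = 679/15; buyers pay pb = 679/15 + 7 = 784/15.
New quantity: q = 553 − 9(784/15) = 82.6.
Buyer burden = 784/15 − 742/15 = 2.8; seller burden = 742/15 − 679/15 = 4.2.

Buyers bear $2.8, sellers bear $4.2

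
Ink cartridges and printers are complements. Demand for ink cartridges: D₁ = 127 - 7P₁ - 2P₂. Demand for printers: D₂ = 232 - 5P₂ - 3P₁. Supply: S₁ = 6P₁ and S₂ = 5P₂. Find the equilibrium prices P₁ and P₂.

Market 1: 127 - 7P₁ - 2P₂ = 6P₁ → 13P₁ + 2P₂ = 127.
Market 2: 10P₂ + 3P₁ = 232.
Eliminating P₂: 10×(1) − 2×(2) gives 124P₁ = 806, so P₁ = 6.5.
Back-substitute into (2): P₂ = (232 − 3×6.5) / 10 = 21.25.

P₁ = 6.5, P₂ = 21.25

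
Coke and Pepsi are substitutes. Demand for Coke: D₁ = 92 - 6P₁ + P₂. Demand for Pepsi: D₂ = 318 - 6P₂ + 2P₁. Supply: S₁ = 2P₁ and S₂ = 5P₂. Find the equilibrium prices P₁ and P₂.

P₁ = 665/43, P₂ = 1364/43

Market 1: 92 - 6P₁ + P₂ = 2P₁ → 8P₁ - P₂ = 92.
Market 2: 11P₂ - 2P₁ = 318.
Eliminating P₂: 11×(1) + 1×(2) gives 86P₁ = 1330, so P₁ = 665/43.
Back-substitute into (2): P₂ = (318 + 2×665/43) / 11 = 1364/43.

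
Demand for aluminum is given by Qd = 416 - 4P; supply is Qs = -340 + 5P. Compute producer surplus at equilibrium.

Producer surplus = 640

Equilibrium: 416 - 4P = -340 + 5P gives P* = 84, Q* = 80.
Supply starts at P = 68 (where Qs = 0).
PS = ½(84 − 68)(80) = 640.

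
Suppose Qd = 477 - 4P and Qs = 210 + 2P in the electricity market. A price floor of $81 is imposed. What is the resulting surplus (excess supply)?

Equilibrium price would be P* = 44.5, so the floor at 81 binds.
At P = 81: Qd = 153, Qs = 372.
Surplus = 372 − 153 = 219.

Surplus = 219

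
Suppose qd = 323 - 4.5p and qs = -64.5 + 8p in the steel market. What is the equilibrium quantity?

Set qd = qs: 323 - 4.5p = -64.5 + 8p.
387.5 = 12.5p, so p* = 31.
q* = 323 − 4.5(31) = 183.5.

q* = 183.5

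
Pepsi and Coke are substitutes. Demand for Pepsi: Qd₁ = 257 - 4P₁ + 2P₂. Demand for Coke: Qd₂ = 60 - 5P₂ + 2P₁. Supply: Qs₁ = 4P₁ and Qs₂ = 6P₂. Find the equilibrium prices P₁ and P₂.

Market 1: 257 - 4P₁ + 2P₂ = 4P₁ → 8P₁ - 2P₂ = 257.
Market 2: 11P₂ - 2P₁ = 60.
Eliminating P₂: 11×(1) + 2×(2) gives 84P₁ = 2947, so P₁ = 421/12.
Back-substitute into (2): P₂ = (60 + 2×421/12) / 11 = 71/6.

P₁ = 421/12, P₂ = 71/6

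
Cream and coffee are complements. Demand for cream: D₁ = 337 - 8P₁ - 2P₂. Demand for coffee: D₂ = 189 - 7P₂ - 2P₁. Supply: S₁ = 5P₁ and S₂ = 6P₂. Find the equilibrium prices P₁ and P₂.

Market 1: 337 - 8P₁ - 2P₂ = 5P₁ → 13P₁ + 2P₂ = 337.
Market 2: 13P₂ + 2P₁ = 189.
Eliminating P₂: 13×(1) − 2×(2) gives 165P₁ = 4003, so P₁ = 4003/165.
Back-substitute into (2): P₂ = (189 − 2×4003/165) / 13 = 1783/165.

P₁ = 4003/165, P₂ = 1783/165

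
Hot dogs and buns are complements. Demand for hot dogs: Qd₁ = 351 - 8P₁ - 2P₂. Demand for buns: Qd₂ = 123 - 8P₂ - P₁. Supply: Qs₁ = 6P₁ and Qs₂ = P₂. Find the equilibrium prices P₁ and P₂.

P₁ = 2913/124, P₂ = 1371/124

Market 1: 351 - 8P₁ - 2P₂ = 6P₁ → 14P₁ + 2P₂ = 351.
Market 2: 9P₂ + P₁ = 123.
Eliminating P₂: 9×(1) − 2×(2) gives 124P₁ = 2913, so P₁ = 2913/124.
Back-substitute into (2): P₂ = (123 − 1×2913/124) / 9 = 1371/124.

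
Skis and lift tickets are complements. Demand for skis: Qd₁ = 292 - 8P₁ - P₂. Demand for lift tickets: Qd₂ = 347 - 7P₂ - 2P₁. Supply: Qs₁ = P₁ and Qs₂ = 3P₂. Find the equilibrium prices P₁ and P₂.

P₁ = 2573/88, P₂ = 2539/88

Market 1: 292 - 8P₁ - P₂ = P₁ → 9P₁ + P₂ = 292.
Market 2: 10P₂ + 2P₁ = 347.
Eliminating P₂: 10×(1) − 1×(2) gives 88P₁ = 2573, so P₁ = 2573/88.
Back-substitute into (2): P₂ = (347 − 2×2573/88) / 10 = 2539/88.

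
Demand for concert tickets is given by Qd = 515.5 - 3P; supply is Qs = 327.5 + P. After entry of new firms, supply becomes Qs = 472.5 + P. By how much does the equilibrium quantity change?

Original equilibrium: P* = 47, Q* = 374.5.
New equilibrium: 515.5 - 3P = 472.5 + P, so 43 = 4P and P' = 10.75; Q' = 515.5 − 3(10.75) = 483.25.
Change in quantity: 483.25 − 374.5 = 108.75.

ΔQ = 108.75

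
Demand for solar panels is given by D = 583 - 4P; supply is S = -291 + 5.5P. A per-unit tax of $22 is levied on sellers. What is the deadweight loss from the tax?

Pre-tax equilibrium: P* = 92, Q* = 215.
Tax on sellers shifts supply to S = -291 + 5.5(P − 22) = -412 + 5.5P.
583 - 4P = -412 + 5.5P gives buyer price Pb = 1990/19; sellers receive Ps = 1990/19 − 22 = 1572/19.
New quantity: Q = 583 − 4(1990/19) = 3117/19.
DWL = ½ × 22 × (215 − 3117/19) = 10648/19.

Deadweight loss = 10648/19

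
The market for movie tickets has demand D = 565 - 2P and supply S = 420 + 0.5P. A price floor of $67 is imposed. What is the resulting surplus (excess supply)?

Surplus = 22.5

Equilibrium price would be P* = 58, so the floor at 67 binds.
At P = 67: D = 431, S = 453.5.
Surplus = 453.5 − 431 = 22.5.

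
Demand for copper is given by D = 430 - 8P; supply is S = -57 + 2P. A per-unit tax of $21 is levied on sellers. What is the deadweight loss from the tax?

Deadweight loss = 352.8

Pre-tax equilibrium: P* = 48.7, Q* = 40.4.
Tax on sellers shifts supply to S = -57 + 2(P − 21) = -99 + 2P.
430 - 8P = -99 + 2P gives buyer price Pb = 52.9; sellers receive Ps = 52.9 − 21 = 31.9.
New quantity: Q = 430 − 8(52.9) = 6.8.
DWL = ½ × 21 × (40.4 − 6.8) = 352.8.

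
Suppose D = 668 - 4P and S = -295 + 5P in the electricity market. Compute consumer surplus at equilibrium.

Equilibrium: 668 - 4P = -295 + 5P gives P* = 107, Q* = 240.
Demand choke price (D = 0): P = 167.
CS = ½(167 − 107)(240) = 7200.

Consumer surplus = 7200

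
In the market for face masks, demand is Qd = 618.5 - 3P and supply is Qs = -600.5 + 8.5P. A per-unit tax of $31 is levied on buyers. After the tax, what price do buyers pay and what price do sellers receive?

Buyers pay 2965/23, sellers receive 2252/23

Pre-tax equilibrium: P* = 106, Q* = 300.5.
Tax on buyers shifts demand to Qd = 618.5 − 3(P + 31) = 525.5 - 3P.
525.5 - 3P = -600.5 + 8.5P gives seller price Ps = 2252/23; buyers pay Pb = 2252/23 + 31 = 2965/23.
New quantity: Q = 618.5 − 3(2965/23) = 10661/46.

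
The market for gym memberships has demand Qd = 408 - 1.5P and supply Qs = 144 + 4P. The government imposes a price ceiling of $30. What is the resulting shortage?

Shortage = 99

Equilibrium price would be P* = 48, so the ceiling at 30 binds.
At P = 30: Qd = 408 − 1.5(30) = 363, Qs = 144 + 4(30) = 264.
Shortage = 363 − 264 = 99.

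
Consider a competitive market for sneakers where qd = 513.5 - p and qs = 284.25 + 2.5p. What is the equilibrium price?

p* = 65.5

Set qd = qs: 513.5 - p = 284.25 + 2.5p.
229.25 = 3.5p, so p* = 65.5.
q* = 513.5 − 1(65.5) = 448.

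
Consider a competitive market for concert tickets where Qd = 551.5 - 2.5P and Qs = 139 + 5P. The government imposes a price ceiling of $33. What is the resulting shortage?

Shortage = 165

Equilibrium price would be P* = 55, so the ceiling at 33 binds.
At P = 33: Qd = 551.5 − 2.5(33) = 469, Qs = 139 + 5(33) = 304.
Shortage = 469 − 304 = 165.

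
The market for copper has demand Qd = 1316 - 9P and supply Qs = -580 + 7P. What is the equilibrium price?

P* = 118.5

Set Qd = Qs: 1316 - 9P = -580 + 7P.
1896 = 16P, so P* = 118.5.
Q* = 1316 − 9(118.5) = 249.5.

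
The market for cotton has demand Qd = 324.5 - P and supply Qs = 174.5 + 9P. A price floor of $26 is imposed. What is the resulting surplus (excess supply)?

Surplus = 110

Equilibrium price would be P* = 15, so the floor at 26 binds.
At P = 26: Qd = 298.5, Qs = 408.5.
Surplus = 408.5 − 298.5 = 110.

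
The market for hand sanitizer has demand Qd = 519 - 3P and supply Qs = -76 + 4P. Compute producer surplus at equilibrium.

Equilibrium: 519 - 3P = -76 + 4P gives P* = 85, Q* = 264.
Supply starts at P = 19 (where Qs = 0).
PS = ½(85 − 19)(264) = 8712.

Producer surplus = 8712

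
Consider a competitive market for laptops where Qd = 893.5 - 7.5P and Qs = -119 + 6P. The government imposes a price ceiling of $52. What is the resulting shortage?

Shortage = 310.5

Equilibrium price would be P* = 75, so the ceiling at 52 binds.
At P = 52: Qd = 893.5 − 7.5(52) = 503.5, Qs = -119 + 6(52) = 193.
Shortage = 503.5 − 193 = 310.5.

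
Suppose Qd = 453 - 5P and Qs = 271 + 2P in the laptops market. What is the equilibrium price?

P* = 26

Set Qd = Qs: 453 - 5P = 271 + 2P.
182 = 7P, so P* = 26.
Q* = 453 − 5(26) = 323.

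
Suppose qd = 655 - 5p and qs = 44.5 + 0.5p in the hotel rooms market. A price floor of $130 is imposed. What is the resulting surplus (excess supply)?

Surplus = 104.5

Equilibrium price would be p* = 111, so the floor at 130 binds.
At p = 130: qd = 5, qs = 109.5.
Surplus = 109.5 − 5 = 104.5.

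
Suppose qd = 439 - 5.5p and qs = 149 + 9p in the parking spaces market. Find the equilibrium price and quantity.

Set qd = qs: 439 - 5.5p = 149 + 9p.
290 = 14.5p, so p* = 20.
q* = 439 − 5.5(20) = 329.

p* = 20, q* = 329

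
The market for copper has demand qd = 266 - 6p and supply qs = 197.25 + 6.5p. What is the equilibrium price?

p* = 5.5

Set qd = qs: 266 - 6p = 197.25 + 6.5p.
68.75 = 12.5p, so p* = 5.5.
q* = 266 − 6(5.5) = 233.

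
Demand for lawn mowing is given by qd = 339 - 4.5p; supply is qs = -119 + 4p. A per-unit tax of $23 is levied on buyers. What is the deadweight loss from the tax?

Deadweight loss = 9522/17

Pre-tax equilibrium: p* = 916/17, q* = 1641/17.
Tax on buyers shifts demand to qd = 339 − 4.5(p + 23) = 235.5 - 4.5p.
235.5 - 4.5p = -119 + 4p gives seller price ps = 709/17; buyers pay pb = 709/17 + 23 = 1100/17.
New quantity: q = 339 − 4.5(1100/17) = 813/17.
DWL = ½ × 23 × (1641/17 − 813/17) = 9522/17.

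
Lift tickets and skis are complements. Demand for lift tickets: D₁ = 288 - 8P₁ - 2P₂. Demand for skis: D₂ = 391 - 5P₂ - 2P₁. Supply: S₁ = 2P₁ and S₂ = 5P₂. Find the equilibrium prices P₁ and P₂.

Market 1: 288 - 8P₁ - 2P₂ = 2P₁ → 10P₁ + 2P₂ = 288.
Market 2: 10P₂ + 2P₁ = 391.
Eliminating P₂: 10×(1) − 2×(2) gives 96P₁ = 2098, so P₁ = 1049/48.
Back-substitute into (2): P₂ = (391 − 2×1049/48) / 10 = 1667/48.

P₁ = 1049/48, P₂ = 1667/48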